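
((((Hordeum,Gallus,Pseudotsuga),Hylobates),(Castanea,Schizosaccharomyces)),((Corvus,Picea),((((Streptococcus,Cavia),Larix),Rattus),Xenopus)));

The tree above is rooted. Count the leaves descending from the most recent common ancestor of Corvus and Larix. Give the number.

7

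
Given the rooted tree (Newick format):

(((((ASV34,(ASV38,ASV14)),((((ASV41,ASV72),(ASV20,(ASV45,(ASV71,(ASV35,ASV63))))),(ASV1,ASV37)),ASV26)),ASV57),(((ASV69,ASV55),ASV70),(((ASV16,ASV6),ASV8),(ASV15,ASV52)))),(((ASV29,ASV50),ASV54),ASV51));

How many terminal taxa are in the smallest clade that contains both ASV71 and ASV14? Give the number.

The MRCA of ASV71 and ASV14 is the node subtending ((ASV34,(ASV38,ASV14)),((((ASV41,ASV72),(ASV20,(ASV45,(ASV71,(ASV35,ASV63))))),(ASV1,ASV37)),ASV26)).
That clade contains 13 terminal taxa: ASV1, ASV14, ASV20, ASV26, ASV34, ASV35, ASV37, ASV38, ASV41, ASV45, ASV63, ASV71, ASV72.

13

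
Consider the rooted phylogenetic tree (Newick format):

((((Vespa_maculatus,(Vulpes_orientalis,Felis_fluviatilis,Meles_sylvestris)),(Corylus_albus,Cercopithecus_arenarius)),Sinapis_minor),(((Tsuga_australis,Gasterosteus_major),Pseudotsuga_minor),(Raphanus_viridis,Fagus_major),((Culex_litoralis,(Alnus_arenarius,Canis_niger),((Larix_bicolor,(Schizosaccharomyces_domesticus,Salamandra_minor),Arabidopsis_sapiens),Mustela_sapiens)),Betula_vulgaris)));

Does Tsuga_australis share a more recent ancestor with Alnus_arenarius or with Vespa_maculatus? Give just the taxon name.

The MRCA of Tsuga_australis and Alnus_arenarius subtends (((Tsuga_australis,Gasterosteus_major),Pseudotsuga_minor),(Raphanus_viridis,Fagus_major),((Culex_litoralis,(Alnus_arenarius,Canis_niger),((Larix_bicolor,(Schizosaccharomyces_domesticus,Salamandra_minor),Arabidopsis_sapiens),Mustela_sapiens)),Betula_vulgaris)) (14 taxa).
The MRCA of Tsuga_australis and Vespa_maculatus is the root, subtending the entire tree (21 taxa).
The first is nested inside the second, so Tsuga_australis shares a more recent common ancestor with Alnus_arenarius.

Alnus_arenarius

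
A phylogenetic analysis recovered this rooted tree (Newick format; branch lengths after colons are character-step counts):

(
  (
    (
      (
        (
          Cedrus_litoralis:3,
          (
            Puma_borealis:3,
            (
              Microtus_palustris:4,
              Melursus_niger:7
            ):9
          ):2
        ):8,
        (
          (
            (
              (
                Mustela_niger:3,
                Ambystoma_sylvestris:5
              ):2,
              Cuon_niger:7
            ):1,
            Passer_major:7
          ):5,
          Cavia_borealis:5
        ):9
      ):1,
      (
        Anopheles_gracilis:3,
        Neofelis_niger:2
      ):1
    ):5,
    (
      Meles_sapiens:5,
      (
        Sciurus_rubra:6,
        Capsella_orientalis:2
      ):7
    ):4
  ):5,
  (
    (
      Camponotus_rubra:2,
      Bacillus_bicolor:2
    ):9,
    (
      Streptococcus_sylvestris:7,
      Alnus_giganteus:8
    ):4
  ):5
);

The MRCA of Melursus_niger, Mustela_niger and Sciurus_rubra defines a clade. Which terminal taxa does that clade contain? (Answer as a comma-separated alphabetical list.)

Ambystoma_sylvestris, Anopheles_gracilis, Capsella_orientalis, Cavia_borealis, Cedrus_litoralis, Cuon_niger, Meles_sapiens, Melursus_niger, Microtus_palustris, Mustela_niger, Neofelis_niger, Passer_major, Puma_borealis, Sciurus_rubra

Tracing Melursus_niger: it sits inside (Microtus_palustris,Melursus_niger).
Tracing Mustela_niger: it sits inside (Mustela_niger,Ambystoma_sylvestris).
Tracing Sciurus_rubra: it sits inside (Sciurus_rubra,Capsella_orientalis).
The smallest clade enclosing all 3 is ((((Cedrus_litoralis,(Puma_borealis,(Microtus_palustris,Melursus_niger))),((((Mustela_niger,Ambystoma_sylvestris),Cuon_niger),Passer_major),Cavia_borealis)),(Anopheles_gracilis,Neofelis_niger)),(Meles_sapiens,(Sciurus_rubra,Capsella_orientalis))); the answer is its 14 terminal taxa in alphabetical order.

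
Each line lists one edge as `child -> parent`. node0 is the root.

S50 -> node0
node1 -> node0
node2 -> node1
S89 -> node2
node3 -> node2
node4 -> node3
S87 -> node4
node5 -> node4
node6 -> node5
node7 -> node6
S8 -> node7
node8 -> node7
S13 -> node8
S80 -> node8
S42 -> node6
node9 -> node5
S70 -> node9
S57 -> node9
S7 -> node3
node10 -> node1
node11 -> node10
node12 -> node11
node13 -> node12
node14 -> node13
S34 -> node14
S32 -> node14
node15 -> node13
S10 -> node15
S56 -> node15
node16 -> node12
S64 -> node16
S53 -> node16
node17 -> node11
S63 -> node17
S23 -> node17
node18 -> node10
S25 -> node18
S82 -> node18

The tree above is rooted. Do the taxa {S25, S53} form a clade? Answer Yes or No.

The MRCA of the listed taxa subtends (((((S34,S32),(S10,S56)),(S64,S53)),(S63,S23)),(S25,S82)).
That clade also contains S10, S23, S32, S34, S56, S63, S64, S82, which are not in the proposed group, so the group is not monophyletic.

No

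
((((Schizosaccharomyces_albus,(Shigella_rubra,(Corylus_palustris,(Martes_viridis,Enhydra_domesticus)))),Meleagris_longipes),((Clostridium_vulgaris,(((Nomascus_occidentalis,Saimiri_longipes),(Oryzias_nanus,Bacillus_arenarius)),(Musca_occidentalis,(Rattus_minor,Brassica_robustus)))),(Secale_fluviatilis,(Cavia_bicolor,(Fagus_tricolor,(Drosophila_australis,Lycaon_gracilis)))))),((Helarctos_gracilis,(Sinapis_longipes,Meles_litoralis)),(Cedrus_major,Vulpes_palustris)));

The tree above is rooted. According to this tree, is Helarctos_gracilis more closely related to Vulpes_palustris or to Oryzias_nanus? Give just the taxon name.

The MRCA of Helarctos_gracilis and Vulpes_palustris subtends ((Helarctos_gracilis,(Sinapis_longipes,Meles_litoralis)),(Cedrus_major,Vulpes_palustris)) (5 taxa).
The MRCA of Helarctos_gracilis and Oryzias_nanus is the root, subtending the entire tree (24 taxa).
The first is nested inside the second, so Helarctos_gracilis shares a more recent common ancestor with Vulpes_palustris.

Vulpes_palustris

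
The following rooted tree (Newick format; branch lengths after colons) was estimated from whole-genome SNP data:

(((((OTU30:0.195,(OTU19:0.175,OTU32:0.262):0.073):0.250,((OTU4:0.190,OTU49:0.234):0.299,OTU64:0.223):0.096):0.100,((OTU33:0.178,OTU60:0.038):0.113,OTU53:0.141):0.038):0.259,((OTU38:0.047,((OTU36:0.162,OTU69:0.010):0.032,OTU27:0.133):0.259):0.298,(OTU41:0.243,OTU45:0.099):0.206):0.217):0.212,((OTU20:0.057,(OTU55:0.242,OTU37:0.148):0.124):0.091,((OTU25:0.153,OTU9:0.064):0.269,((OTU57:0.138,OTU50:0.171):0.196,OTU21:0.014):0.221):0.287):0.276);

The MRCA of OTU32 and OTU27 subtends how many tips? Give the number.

15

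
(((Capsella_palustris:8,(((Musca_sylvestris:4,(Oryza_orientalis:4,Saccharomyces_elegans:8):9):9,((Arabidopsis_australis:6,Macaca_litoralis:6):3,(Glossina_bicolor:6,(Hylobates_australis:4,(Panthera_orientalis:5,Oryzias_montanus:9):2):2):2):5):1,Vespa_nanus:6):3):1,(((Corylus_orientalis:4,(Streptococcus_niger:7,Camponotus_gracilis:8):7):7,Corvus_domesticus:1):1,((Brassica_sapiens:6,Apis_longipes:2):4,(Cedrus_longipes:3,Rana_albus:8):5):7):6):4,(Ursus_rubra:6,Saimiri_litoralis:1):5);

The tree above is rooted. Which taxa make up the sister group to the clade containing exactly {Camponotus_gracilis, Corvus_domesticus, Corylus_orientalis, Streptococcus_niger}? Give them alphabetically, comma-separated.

Apis_longipes, Brassica_sapiens, Cedrus_longipes, Rana_albus

The clade containing exactly {Camponotus_gracilis, Corvus_domesticus, Corylus_orientalis, Streptococcus_niger} attaches to the tree at the node subtending (((Corylus_orientalis,(Streptococcus_niger,Camponotus_gracilis)),Corvus_domesticus),((Brassica_sapiens,Apis_longipes),(Cedrus_longipes,Rana_albus))).
The other lineage descending from that same node — the sister group — is ((Brassica_sapiens,Apis_longipes),(Cedrus_longipes,Rana_albus)); its 4 tips in alphabetical order are the answer.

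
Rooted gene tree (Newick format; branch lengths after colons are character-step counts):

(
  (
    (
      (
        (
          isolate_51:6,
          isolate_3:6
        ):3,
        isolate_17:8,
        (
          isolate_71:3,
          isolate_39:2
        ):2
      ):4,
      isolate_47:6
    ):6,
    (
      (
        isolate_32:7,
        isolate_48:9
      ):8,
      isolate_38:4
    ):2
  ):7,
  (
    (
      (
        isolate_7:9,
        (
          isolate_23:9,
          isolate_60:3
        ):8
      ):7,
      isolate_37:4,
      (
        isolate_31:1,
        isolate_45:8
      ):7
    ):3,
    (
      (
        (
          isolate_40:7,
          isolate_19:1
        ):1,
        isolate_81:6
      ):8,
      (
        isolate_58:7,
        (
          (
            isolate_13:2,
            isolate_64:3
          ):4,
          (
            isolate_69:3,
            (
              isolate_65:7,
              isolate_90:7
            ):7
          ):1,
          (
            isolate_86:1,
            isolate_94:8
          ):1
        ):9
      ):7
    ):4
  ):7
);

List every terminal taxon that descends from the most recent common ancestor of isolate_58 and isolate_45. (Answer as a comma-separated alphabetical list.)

Tracing isolate_58: it sits inside (isolate_58,((isolate_13,isolate_64),(isolate_69,(isolate_65,isolate_90)),(isolate_86,isolate_94))).
Tracing isolate_45: it sits inside (isolate_31,isolate_45).
The smallest clade enclosing both is (((isolate_7,(isolate_23,isolate_60)),isolate_37,(isolate_31,isolate_45)),(((isolate_40,isolate_19),isolate_81),(isolate_58,((isolate_13,isolate_64),(isolate_69,(isolate_65,isolate_90)),(isolate_86,isolate_94))))); the answer is its 17 terminal taxa in alphabetical order.

isolate_13, isolate_19, isolate_23, isolate_31, isolate_37, isolate_40, isolate_45, isolate_58, isolate_60, isolate_64, isolate_65, isolate_69, isolate_7, isolate_81, isolate_86, isolate_90, isolate_94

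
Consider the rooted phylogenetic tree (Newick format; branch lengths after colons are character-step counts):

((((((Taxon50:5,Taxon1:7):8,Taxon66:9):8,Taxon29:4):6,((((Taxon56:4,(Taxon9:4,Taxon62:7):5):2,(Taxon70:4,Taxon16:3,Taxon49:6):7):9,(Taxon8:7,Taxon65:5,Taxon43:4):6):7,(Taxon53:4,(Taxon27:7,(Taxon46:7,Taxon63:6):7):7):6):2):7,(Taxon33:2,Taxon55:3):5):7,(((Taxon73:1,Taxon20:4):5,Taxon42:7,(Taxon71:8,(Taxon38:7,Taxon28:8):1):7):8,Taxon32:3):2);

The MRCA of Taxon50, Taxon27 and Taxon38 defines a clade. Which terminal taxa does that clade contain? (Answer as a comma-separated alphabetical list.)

Tracing Taxon50: it sits inside (Taxon50,Taxon1).
Tracing Taxon27: it sits inside (Taxon27,(Taxon46,Taxon63)).
Tracing Taxon38: it sits inside (Taxon38,Taxon28).
The smallest clade enclosing all 3 is the whole tree (their MRCA is the root), so the answer is all 26 tips in alphabetical order.

Taxon1, Taxon16, Taxon20, Taxon27, Taxon28, Taxon29, Taxon32, Taxon33, Taxon38, Taxon42, Taxon43, Taxon46, Taxon49, Taxon50, Taxon53, Taxon55, Taxon56, Taxon62, Taxon63, Taxon65, Taxon66, Taxon70, Taxon71, Taxon73, Taxon8, Taxon9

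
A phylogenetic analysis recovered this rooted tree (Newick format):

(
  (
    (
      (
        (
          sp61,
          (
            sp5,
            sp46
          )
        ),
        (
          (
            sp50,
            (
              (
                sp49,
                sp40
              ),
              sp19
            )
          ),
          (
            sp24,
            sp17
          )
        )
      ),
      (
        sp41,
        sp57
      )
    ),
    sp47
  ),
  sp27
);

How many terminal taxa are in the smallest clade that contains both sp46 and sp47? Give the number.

12

The MRCA of sp46 and sp47 is the node subtending ((((sp61,(sp5,sp46)),((sp50,((sp49,sp40),sp19)),(sp24,sp17))),(sp41,sp57)),sp47).
That clade contains 12 terminal taxa: sp17, sp19, sp24, sp40, sp41, sp46, sp47, sp49, sp5, sp50, sp57, sp61.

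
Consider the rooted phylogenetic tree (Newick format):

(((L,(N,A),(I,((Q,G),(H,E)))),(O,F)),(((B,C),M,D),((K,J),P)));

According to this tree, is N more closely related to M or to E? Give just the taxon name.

E

The MRCA of N and E subtends (L,(N,A),(I,((Q,G),(H,E)))) (8 taxa).
The MRCA of N and M is the root, subtending the entire tree (17 taxa).
The first is nested inside the second, so N shares a more recent common ancestor with E.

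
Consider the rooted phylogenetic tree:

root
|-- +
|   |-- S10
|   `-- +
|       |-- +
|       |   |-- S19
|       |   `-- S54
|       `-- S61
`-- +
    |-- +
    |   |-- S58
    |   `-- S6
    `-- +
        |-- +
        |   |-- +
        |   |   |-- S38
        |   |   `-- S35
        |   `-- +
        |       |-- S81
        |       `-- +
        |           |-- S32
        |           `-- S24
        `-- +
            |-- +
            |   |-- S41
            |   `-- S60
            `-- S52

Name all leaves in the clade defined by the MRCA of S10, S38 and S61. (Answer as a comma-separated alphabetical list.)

Tracing S10: it sits inside (S10,((S19,S54),S61)).
Tracing S38: it sits inside (S38,S35).
Tracing S61: it sits inside ((S19,S54),S61).
The smallest clade enclosing all 3 is the whole tree (their MRCA is the root), so the answer is all 14 tips in alphabetical order.

S10, S19, S24, S32, S35, S38, S41, S52, S54, S58, S6, S60, S61, S81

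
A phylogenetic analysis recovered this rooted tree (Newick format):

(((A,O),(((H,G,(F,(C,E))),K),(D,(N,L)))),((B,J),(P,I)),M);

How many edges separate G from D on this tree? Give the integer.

5

The MRCA of G and D is the node subtending (((H,G,(F,(C,E))),K),(D,(N,L))).
From G up to that node: 3 branches. From D up to the same node: 2 branches. Total: 3 + 2 = 5.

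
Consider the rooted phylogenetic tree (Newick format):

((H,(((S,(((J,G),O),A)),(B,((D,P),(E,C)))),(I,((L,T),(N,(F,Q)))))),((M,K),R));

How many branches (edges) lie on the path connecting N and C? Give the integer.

9

The MRCA of N and C is the node subtending (((S,(((J,G),O),A)),(B,((D,P),(E,C)))),(I,((L,T),(N,(F,Q))))).
From N up to that node: 4 branches. From C up to the same node: 5 branches. Total: 4 + 5 = 9.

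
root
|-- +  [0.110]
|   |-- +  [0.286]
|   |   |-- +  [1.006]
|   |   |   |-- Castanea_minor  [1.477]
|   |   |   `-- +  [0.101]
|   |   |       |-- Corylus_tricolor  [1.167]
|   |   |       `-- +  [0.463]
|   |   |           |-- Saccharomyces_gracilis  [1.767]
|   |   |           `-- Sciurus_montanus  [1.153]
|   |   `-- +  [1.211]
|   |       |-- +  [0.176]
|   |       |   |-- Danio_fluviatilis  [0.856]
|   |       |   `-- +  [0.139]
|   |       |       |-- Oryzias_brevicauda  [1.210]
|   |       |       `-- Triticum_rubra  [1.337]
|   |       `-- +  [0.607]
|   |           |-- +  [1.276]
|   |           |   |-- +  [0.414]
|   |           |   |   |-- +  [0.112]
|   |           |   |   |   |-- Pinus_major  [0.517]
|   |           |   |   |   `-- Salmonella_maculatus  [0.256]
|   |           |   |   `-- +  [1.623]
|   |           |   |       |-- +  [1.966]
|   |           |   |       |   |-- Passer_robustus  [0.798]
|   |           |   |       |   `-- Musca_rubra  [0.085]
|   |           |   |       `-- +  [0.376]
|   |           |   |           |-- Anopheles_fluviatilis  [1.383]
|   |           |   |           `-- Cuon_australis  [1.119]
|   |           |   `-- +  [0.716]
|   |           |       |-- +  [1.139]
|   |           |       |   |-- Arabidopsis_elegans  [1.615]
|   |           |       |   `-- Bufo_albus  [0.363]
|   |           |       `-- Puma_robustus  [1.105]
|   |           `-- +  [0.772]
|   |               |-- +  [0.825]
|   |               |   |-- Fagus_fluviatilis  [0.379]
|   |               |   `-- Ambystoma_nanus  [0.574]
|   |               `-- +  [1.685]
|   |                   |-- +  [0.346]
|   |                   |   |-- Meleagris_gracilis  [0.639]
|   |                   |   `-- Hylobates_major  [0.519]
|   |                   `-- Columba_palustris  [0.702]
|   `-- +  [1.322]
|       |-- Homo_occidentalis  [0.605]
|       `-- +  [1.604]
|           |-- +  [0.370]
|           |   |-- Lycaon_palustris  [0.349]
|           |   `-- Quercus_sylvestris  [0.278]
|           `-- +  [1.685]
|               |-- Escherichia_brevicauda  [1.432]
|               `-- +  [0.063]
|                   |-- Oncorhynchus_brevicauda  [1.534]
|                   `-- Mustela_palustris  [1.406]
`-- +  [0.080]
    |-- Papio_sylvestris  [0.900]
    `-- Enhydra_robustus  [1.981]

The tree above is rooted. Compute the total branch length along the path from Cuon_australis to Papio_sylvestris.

The path runs Cuon_australis → … → MRCA → … → Papio_sylvestris; the MRCA is the root of the tree.
Branch lengths along that path: 1.119 + 0.376 + 1.623 + 0.414 + 1.276 + 0.607 + 1.211 + 0.286 + 0.110 + 0.080 + 0.900 = 8.002.

8.002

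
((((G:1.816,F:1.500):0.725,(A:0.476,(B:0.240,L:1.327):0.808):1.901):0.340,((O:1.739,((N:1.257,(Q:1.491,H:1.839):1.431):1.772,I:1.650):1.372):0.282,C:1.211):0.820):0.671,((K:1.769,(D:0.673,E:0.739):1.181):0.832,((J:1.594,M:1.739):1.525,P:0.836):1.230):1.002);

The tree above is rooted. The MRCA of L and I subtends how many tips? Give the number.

The MRCA of L and I is the node subtending (((G,F),(A,(B,L))),((O,((N,(Q,H)),I)),C)).
That clade contains 11 terminal taxa: A, B, C, F, G, H, I, L, N, O, Q.

11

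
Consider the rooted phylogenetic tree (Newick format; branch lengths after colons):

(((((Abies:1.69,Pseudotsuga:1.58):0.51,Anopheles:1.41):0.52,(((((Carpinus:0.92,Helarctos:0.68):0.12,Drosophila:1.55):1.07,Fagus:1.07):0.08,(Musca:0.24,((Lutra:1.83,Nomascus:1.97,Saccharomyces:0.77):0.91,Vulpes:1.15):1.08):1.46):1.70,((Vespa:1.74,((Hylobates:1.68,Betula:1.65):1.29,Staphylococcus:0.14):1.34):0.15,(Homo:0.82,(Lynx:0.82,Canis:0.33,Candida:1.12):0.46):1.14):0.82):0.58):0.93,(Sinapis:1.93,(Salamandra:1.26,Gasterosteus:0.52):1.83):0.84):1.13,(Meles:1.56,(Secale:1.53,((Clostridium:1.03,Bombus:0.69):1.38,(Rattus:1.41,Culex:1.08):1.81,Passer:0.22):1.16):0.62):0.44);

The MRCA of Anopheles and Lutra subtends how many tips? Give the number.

The MRCA of Anopheles and Lutra is the node subtending (((Abies,Pseudotsuga),Anopheles),(((((Carpinus,Helarctos),Drosophila),Fagus),(Musca,((Lutra,Nomascus,Saccharomyces),Vulpes))),((Vespa,((Hylobates,Betula),Staphylococcus)),(Homo,(Lynx,Canis,Candida))))).
That clade contains 20 terminal taxa: Abies, Anopheles, Betula, Candida, Canis, Carpinus, Drosophila, Fagus, Helarctos, Homo, Hylobates, Lutra, Lynx, Musca, Nomascus, Pseudotsuga, Saccharomyces, Staphylococcus, Vespa, Vulpes.

20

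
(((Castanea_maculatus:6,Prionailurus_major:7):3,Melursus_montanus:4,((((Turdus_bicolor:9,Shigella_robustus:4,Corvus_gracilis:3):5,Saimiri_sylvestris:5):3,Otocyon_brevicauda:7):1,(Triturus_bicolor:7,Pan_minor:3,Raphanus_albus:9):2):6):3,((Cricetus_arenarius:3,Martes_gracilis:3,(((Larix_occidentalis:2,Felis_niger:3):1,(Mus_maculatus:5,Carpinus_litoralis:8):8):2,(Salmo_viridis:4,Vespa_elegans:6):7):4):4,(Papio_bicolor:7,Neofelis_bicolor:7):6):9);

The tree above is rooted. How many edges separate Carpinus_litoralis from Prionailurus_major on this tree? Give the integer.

The MRCA of Carpinus_litoralis and Prionailurus_major is the root of the tree.
From Carpinus_litoralis up to that node: 6 branches. From Prionailurus_major up to the same node: 3 branches. Total: 6 + 3 = 9.

9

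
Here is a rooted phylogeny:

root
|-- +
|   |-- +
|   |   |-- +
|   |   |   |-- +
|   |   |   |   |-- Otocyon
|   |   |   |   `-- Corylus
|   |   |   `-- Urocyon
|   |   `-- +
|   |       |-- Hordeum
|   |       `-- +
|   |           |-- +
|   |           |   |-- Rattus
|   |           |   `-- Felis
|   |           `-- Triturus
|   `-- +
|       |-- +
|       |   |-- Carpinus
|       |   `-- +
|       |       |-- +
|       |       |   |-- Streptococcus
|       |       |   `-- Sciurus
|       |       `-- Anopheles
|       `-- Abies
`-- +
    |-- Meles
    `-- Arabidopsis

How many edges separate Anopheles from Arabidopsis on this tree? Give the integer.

7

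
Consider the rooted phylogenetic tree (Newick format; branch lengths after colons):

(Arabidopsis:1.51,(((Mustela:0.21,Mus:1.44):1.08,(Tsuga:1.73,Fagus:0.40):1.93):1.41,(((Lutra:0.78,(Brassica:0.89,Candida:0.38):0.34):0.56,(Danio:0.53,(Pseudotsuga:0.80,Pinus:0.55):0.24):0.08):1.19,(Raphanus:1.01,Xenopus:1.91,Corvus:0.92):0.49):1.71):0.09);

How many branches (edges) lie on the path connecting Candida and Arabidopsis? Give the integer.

7

The MRCA of Candida and Arabidopsis is the root of the tree.
From Candida up to that node: 6 branches. From Arabidopsis up to the same node: 1 branch. Total: 6 + 1 = 7.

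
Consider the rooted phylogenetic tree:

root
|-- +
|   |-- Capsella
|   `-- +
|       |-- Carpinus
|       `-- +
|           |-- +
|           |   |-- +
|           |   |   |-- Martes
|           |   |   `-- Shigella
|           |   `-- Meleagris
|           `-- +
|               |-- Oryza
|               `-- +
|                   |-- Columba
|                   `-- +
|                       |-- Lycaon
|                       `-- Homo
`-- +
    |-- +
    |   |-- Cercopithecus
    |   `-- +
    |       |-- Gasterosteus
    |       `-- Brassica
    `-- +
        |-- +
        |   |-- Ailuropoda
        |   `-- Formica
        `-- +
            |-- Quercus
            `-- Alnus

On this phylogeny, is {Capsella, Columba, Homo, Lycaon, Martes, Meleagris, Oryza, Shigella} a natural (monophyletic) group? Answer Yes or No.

No

The MRCA of the listed taxa subtends (Capsella,(Carpinus,(((Martes,Shigella),Meleagris),(Oryza,(Columba,(Lycaon,Homo)))))).
That clade also contains Carpinus, which is not in the proposed group, so the group is not monophyletic.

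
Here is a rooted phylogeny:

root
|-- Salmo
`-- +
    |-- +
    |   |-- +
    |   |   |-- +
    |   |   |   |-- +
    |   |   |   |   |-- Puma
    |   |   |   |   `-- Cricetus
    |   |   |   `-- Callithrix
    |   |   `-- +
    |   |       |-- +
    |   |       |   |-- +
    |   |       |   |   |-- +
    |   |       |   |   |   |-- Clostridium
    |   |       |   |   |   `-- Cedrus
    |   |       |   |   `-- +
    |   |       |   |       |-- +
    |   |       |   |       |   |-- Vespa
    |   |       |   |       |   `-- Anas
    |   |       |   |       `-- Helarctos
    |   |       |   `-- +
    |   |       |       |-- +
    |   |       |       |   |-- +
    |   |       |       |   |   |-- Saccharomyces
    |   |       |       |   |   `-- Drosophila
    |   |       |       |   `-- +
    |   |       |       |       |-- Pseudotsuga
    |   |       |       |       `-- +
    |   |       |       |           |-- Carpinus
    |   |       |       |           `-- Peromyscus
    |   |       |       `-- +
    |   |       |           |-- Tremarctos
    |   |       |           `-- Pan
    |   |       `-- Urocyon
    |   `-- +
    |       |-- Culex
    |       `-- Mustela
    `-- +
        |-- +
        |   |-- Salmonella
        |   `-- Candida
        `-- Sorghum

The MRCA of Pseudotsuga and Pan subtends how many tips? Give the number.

7

The MRCA of Pseudotsuga and Pan is the node subtending (((Saccharomyces,Drosophila),(Pseudotsuga,(Carpinus,Peromyscus))),(Tremarctos,Pan)).
That clade contains 7 terminal taxa: Carpinus, Drosophila, Pan, Peromyscus, Pseudotsuga, Saccharomyces, Tremarctos.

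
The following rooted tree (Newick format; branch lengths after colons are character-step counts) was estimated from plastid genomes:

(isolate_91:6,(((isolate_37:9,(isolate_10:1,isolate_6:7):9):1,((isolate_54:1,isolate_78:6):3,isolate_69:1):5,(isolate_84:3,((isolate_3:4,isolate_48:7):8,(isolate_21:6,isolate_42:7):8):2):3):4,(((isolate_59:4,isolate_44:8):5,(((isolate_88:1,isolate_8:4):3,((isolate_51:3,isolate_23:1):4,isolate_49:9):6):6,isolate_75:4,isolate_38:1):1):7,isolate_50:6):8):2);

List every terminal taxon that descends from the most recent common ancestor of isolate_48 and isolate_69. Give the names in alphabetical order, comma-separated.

isolate_10, isolate_21, isolate_3, isolate_37, isolate_42, isolate_48, isolate_54, isolate_6, isolate_69, isolate_78, isolate_84

Tracing isolate_48: it sits inside (isolate_3,isolate_48).
Tracing isolate_69: it sits inside ((isolate_54,isolate_78),isolate_69).
The smallest clade enclosing both is ((isolate_37,(isolate_10,isolate_6)),((isolate_54,isolate_78),isolate_69),(isolate_84,((isolate_3,isolate_48),(isolate_21,isolate_42)))); the answer is its 11 terminal taxa in alphabetical order.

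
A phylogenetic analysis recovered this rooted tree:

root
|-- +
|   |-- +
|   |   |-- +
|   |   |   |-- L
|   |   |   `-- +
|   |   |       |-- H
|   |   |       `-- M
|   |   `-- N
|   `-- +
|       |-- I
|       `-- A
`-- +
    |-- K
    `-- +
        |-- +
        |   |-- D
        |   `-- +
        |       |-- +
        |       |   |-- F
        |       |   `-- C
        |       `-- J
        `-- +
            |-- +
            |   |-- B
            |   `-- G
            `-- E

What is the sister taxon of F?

F attaches to the tree at the node subtending (F,C).
The other lineage descending from that same node — the sister group — is the single tip C.

C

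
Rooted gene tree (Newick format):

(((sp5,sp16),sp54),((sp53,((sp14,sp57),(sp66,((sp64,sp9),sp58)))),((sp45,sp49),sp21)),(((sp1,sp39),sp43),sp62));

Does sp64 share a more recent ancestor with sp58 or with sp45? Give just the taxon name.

The MRCA of sp64 and sp58 subtends ((sp64,sp9),sp58) (3 taxa).
The MRCA of sp64 and sp45 subtends ((sp53,((sp14,sp57),(sp66,((sp64,sp9),sp58)))),((sp45,sp49),sp21)) (10 taxa).
The first is nested inside the second, so sp64 shares a more recent common ancestor with sp58.

sp58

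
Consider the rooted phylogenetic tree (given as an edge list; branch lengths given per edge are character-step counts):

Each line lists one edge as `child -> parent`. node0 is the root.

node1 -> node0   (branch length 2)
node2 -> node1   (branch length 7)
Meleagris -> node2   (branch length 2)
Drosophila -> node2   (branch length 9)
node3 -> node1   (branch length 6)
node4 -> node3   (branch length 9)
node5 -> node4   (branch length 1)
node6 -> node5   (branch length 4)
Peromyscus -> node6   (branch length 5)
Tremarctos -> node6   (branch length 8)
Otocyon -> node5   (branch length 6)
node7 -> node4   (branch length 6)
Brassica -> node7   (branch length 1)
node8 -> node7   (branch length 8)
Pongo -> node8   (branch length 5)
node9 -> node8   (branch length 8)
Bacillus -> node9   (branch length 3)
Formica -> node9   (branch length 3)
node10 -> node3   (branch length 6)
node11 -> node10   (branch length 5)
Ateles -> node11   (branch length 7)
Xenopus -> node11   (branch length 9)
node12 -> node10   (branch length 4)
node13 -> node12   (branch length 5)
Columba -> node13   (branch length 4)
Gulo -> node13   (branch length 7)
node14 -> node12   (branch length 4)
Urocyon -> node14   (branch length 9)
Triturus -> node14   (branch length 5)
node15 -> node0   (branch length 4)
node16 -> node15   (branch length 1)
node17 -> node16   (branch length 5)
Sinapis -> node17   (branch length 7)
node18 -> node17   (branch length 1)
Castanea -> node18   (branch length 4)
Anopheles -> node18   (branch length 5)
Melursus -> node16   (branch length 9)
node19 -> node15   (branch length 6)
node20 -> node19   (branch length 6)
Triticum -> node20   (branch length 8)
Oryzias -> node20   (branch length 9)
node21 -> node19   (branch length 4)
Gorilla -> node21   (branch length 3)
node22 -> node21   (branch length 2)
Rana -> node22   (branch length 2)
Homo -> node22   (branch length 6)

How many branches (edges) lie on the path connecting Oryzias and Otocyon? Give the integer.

The MRCA of Oryzias and Otocyon is the root of the tree.
From Oryzias up to that node: 4 branches. From Otocyon up to the same node: 5 branches. Total: 4 + 5 = 9.

9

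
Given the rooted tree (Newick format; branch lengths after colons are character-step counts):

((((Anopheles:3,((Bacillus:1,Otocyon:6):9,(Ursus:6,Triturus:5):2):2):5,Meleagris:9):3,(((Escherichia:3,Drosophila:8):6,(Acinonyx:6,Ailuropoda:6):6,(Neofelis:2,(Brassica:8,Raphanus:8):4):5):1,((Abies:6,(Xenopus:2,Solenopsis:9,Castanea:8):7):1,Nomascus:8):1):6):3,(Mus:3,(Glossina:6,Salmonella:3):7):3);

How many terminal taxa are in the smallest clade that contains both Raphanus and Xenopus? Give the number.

The MRCA of Raphanus and Xenopus is the node subtending (((Escherichia,Drosophila),(Acinonyx,Ailuropoda),(Neofelis,(Brassica,Raphanus))),((Abies,(Xenopus,Solenopsis,Castanea)),Nomascus)).
That clade contains 12 terminal taxa: Abies, Acinonyx, Ailuropoda, Brassica, Castanea, Drosophila, Escherichia, Neofelis, Nomascus, Raphanus, Solenopsis, Xenopus.

12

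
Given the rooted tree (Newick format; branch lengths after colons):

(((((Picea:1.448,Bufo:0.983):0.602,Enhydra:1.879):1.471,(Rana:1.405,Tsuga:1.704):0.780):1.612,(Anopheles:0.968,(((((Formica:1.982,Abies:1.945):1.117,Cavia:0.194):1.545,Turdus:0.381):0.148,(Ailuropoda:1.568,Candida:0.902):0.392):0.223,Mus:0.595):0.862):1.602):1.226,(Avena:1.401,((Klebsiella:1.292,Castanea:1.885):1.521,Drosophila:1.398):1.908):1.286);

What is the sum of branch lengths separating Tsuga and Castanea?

The path runs Tsuga → … → MRCA → … → Castanea; the MRCA is the root of the tree.
Branch lengths along that path: 1.704 + 0.780 + 1.612 + 1.226 + 1.286 + 1.908 + 1.521 + 1.885 = 11.922.

11.922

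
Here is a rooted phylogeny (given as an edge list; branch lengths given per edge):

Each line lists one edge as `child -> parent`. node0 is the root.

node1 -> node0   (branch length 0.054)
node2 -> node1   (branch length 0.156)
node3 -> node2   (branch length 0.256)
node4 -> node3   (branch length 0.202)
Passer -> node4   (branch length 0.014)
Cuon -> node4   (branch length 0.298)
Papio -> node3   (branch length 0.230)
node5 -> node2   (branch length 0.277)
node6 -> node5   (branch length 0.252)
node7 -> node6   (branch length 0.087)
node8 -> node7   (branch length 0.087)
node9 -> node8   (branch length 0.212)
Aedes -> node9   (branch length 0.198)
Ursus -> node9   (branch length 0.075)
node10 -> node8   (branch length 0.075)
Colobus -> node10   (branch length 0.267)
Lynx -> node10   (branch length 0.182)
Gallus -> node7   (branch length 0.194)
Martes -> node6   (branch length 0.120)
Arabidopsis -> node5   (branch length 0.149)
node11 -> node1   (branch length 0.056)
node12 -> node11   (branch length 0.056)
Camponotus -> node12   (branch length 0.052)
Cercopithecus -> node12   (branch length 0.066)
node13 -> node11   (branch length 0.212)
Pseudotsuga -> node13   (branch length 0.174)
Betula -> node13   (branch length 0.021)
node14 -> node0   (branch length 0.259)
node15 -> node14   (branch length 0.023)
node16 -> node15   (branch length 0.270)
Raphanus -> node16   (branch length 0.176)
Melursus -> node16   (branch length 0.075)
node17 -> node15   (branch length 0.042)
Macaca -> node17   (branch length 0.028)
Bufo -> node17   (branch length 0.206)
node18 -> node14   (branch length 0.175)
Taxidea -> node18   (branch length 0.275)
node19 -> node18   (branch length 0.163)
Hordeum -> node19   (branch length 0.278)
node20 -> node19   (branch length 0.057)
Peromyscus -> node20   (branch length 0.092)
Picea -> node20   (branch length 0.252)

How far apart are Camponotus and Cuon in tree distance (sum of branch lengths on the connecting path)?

1.076

The path runs Camponotus → … → MRCA → … → Cuon; the MRCA is the node subtending ((((Passer,Cuon),Papio),(((((Aedes,Ursus),(Colobus,Lynx)),Gallus),Martes),Arabidopsis)),((Camponotus,Cercopithecus),(Pseudotsuga,Betula))).
Branch lengths along that path: 0.052 + 0.056 + 0.056 + 0.156 + 0.256 + 0.202 + 0.298 = 1.076.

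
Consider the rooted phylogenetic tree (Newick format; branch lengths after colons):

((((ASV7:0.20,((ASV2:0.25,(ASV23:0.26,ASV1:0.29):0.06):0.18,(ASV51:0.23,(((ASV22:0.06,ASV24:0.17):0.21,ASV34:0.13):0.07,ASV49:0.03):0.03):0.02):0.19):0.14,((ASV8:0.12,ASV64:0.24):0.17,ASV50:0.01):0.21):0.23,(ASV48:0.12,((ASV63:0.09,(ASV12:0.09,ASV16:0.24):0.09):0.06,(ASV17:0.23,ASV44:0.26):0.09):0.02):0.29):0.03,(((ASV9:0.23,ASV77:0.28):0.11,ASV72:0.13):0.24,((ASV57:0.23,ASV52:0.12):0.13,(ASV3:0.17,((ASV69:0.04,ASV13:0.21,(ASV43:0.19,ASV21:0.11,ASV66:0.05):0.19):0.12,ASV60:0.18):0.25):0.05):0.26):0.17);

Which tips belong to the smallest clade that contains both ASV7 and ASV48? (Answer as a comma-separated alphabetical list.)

Tracing ASV7: it sits inside (ASV7,((ASV2,(ASV23,ASV1)),(ASV51,(((ASV22,ASV24),ASV34),ASV49)))).
Tracing ASV48: it sits inside (ASV48,((ASV63,(ASV12,ASV16)),(ASV17,ASV44))).
The smallest clade enclosing both is (((ASV7,((ASV2,(ASV23,ASV1)),(ASV51,(((ASV22,ASV24),ASV34),ASV49)))),((ASV8,ASV64),ASV50)),(ASV48,((ASV63,(ASV12,ASV16)),(ASV17,ASV44)))); the answer is its 18 terminal taxa in alphabetical order.

ASV1, ASV12, ASV16, ASV17, ASV2, ASV22, ASV23, ASV24, ASV34, ASV44, ASV48, ASV49, ASV50, ASV51, ASV63, ASV64, ASV7, ASV8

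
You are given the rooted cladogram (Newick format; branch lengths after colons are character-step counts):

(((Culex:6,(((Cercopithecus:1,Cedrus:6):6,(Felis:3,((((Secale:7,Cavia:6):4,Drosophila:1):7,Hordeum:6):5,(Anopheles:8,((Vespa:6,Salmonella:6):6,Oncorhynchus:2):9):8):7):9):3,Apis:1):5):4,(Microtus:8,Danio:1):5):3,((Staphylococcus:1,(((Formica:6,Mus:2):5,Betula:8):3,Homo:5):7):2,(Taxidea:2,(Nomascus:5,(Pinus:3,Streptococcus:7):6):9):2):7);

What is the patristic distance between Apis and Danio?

16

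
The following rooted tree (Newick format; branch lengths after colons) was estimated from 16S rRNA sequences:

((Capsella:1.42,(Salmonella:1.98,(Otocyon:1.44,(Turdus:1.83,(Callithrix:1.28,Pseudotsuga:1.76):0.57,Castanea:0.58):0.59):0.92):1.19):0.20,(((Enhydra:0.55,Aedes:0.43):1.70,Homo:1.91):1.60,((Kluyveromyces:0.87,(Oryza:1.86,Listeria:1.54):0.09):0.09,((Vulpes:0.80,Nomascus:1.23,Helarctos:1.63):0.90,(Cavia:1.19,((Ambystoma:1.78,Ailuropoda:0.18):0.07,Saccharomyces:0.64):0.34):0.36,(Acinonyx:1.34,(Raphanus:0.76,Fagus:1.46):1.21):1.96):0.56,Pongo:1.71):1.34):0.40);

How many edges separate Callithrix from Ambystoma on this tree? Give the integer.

13

The MRCA of Callithrix and Ambystoma is the root of the tree.
From Callithrix up to that node: 6 branches. From Ambystoma up to the same node: 7 branches. Total: 6 + 7 = 13.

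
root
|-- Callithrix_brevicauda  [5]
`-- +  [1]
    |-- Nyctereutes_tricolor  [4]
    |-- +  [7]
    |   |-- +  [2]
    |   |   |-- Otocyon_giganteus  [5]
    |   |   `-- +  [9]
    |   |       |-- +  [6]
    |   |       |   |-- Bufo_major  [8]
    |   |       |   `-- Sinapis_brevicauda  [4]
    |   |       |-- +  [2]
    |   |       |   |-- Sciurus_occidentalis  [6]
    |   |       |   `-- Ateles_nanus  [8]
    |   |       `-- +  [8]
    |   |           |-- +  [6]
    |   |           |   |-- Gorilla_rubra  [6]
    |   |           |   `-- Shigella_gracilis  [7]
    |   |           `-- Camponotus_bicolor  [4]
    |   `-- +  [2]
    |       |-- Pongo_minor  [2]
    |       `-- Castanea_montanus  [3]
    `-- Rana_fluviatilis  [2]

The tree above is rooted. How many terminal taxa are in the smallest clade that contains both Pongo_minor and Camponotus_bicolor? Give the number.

10

The MRCA of Pongo_minor and Camponotus_bicolor is the node subtending ((Otocyon_giganteus,((Bufo_major,Sinapis_brevicauda),(Sciurus_occidentalis,Ateles_nanus),((Gorilla_rubra,Shigella_gracilis),Camponotus_bicolor))),(Pongo_minor,Castanea_montanus)).
That clade contains 10 terminal taxa: Ateles_nanus, Bufo_major, Camponotus_bicolor, Castanea_montanus, Gorilla_rubra, Otocyon_giganteus, Pongo_minor, Sciurus_occidentalis, Shigella_gracilis, Sinapis_brevicauda.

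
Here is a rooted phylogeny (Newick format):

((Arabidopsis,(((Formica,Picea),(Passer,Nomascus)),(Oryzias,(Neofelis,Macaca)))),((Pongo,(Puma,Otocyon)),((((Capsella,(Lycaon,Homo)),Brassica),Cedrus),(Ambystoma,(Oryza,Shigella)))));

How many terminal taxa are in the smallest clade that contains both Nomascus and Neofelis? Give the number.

The MRCA of Nomascus and Neofelis is the node subtending (((Formica,Picea),(Passer,Nomascus)),(Oryzias,(Neofelis,Macaca))).
That clade contains 7 terminal taxa: Formica, Macaca, Neofelis, Nomascus, Oryzias, Passer, Picea.

7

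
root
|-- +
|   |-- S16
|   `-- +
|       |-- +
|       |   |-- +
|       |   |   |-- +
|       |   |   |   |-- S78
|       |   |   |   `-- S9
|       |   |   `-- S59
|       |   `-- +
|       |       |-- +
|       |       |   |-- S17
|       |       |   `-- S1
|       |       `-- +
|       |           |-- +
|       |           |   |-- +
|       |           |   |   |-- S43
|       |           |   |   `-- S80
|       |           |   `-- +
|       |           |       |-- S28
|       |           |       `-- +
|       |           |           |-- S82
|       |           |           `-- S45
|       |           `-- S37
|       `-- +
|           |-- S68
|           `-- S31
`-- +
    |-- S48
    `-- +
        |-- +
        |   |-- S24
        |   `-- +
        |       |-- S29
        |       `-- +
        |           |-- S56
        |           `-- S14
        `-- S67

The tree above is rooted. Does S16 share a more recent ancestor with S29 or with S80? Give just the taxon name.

The MRCA of S16 and S80 subtends (S16,((((S78,S9),S59),((S17,S1),(((S43,S80),(S28,(S82,S45))),S37))),(S68,S31))) (14 taxa).
The MRCA of S16 and S29 is the root, subtending the entire tree (20 taxa).
The first is nested inside the second, so S16 shares a more recent common ancestor with S80.

S80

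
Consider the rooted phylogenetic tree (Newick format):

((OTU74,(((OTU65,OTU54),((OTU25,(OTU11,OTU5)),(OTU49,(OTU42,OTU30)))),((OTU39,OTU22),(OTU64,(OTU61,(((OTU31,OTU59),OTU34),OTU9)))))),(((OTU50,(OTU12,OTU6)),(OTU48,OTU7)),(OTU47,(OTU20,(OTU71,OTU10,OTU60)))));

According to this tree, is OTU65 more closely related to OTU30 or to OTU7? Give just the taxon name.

OTU30

The MRCA of OTU65 and OTU30 subtends ((OTU65,OTU54),((OTU25,(OTU11,OTU5)),(OTU49,(OTU42,OTU30)))) (8 taxa).
The MRCA of OTU65 and OTU7 is the root, subtending the entire tree (27 taxa).
The first is nested inside the second, so OTU65 shares a more recent common ancestor with OTU30.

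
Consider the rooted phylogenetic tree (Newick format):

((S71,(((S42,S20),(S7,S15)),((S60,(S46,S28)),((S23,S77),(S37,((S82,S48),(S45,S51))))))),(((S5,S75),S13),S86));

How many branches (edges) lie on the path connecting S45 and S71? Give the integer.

The MRCA of S45 and S71 is the node subtending (S71,(((S42,S20),(S7,S15)),((S60,(S46,S28)),((S23,S77),(S37,((S82,S48),(S45,S51))))))).
From S45 up to that node: 7 branches. From S71 up to the same node: 1 branch. Total: 7 + 1 = 8.

8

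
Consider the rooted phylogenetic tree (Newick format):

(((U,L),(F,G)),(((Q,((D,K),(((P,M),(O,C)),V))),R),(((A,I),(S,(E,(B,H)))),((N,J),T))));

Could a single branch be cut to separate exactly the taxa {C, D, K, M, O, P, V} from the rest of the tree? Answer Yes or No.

Yes

The most recent common ancestor of these taxa subtends ((D,K),(((P,M),(O,C)),V)).
That clade has exactly 7 tips — every listed taxon and nothing else — so the group is monophyletic.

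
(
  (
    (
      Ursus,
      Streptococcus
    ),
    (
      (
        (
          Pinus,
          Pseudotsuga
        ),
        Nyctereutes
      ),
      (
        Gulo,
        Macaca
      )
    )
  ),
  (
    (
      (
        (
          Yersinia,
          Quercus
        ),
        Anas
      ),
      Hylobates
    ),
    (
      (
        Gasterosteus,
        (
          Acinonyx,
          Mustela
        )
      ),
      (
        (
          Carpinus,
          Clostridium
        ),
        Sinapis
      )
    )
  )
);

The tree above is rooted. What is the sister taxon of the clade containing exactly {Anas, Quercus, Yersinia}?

Hylobates

The clade containing exactly {Anas, Quercus, Yersinia} attaches to the tree at the node subtending (((Yersinia,Quercus),Anas),Hylobates).
The other lineage descending from that same node — the sister group — is the single tip Hylobates.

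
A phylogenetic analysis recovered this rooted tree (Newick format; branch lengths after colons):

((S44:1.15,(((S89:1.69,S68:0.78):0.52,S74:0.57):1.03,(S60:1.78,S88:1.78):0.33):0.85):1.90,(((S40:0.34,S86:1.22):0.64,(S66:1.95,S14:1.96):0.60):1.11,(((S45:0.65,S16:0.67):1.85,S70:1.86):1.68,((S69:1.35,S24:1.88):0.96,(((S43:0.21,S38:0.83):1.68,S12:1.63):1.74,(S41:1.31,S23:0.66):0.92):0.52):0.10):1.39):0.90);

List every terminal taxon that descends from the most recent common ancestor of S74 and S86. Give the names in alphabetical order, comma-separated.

S12, S14, S16, S23, S24, S38, S40, S41, S43, S44, S45, S60, S66, S68, S69, S70, S74, S86, S88, S89

Tracing S74: it sits inside ((S89,S68),S74).
Tracing S86: it sits inside (S40,S86).
The smallest clade enclosing both is the whole tree (their MRCA is the root), so the answer is all 20 tips in alphabetical order.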